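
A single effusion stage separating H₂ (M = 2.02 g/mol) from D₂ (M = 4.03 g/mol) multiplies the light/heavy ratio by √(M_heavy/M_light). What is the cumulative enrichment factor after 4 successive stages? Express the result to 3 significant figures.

3.98

Overall factor = α^4 with α = √(4.03/2.02), i.e. (4.03/2.02)^(4/2).
= 1.99505^2 = 3.98.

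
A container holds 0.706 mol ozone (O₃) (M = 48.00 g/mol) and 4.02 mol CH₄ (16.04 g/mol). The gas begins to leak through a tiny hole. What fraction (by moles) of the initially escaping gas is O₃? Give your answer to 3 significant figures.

Effusion rate of each component ∝ n_i/√M_i (partial pressure × 1/√M).
Mole fraction of O₃ in the effusate = (n_O₃/√M_O₃) / (n_O₃/√M_O₃ + n_CH₄/√M_CH₄)
= (0.706/√48.00) / (0.706/√48.00 + 4.02/√16.04) = 0.1019/(0.1019 + 1.004) = 0.0922.

0.0922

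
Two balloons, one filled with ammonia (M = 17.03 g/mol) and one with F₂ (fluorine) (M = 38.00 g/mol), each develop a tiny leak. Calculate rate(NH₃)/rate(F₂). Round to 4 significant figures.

1.494

Using Graham's law: rate_NH₃/rate_F₂ = √(M_F₂/M_NH₃) = √(38.00/17.03) = √2.231 = 1.494.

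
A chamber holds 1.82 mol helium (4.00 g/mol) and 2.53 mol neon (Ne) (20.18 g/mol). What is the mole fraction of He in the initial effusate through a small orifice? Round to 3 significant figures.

0.618

Each component's effusion rate ∝ (its partial pressure)·(1/√M) ∝ n_i/√M_i.
x_He(eff) = (n_He/√M_He) / (n_He/√M_He + n_Ne/√M_Ne)
= (1.82/√4.00) / (1.82/√4.00 + 2.53/√20.18) = 0.9100/(0.9100 + 0.5632) = 0.618.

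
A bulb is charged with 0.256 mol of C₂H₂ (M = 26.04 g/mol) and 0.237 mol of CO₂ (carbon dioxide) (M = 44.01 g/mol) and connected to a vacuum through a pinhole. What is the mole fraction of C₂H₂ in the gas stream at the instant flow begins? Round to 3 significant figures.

0.584

Each component's effusion rate ∝ (its partial pressure)·(1/√M) ∝ n_i/√M_i.
So x_C₂H₂ in the escaping gas = (n_C₂H₂/√M_C₂H₂) / Σ(n_i/√M_i)
= (0.256/√26.04) / (0.256/√26.04 + 0.237/√44.01) = 0.05017/(0.05017 + 0.03573) = 0.584.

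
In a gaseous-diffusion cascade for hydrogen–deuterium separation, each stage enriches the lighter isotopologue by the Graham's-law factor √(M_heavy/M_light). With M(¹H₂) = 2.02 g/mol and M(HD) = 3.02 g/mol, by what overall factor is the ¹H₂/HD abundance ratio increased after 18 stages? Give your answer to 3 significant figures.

After 18 stages the ratio has grown by (√(3.02/2.02))^18 = (3.02/2.02)^(18/2).
= 1.49505^9 = 37.3.

37.3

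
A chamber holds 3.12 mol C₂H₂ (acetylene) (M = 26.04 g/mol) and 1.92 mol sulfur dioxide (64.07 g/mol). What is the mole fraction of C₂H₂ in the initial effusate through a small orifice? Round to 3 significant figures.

Each component's effusion rate ∝ (its partial pressure)·(1/√M) ∝ n_i/√M_i.
Mole fraction of C₂H₂ in the effusate = (n_C₂H₂/√M_C₂H₂) / (n_C₂H₂/√M_C₂H₂ + n_SO₂/√M_SO₂)
= (3.12/√26.04) / (3.12/√26.04 + 1.92/√64.07) = 0.6114/(0.6114 + 0.2399) = 0.718.

0.718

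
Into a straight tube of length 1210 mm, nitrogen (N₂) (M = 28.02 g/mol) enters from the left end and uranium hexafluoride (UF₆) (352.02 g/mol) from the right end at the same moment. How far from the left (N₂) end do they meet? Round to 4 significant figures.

943.7 mm

In equal time, each gas travels a distance ∝ its rate ∝ 1/√M, so d_N₂/d_UF₆ = √(M_UF₆/M_N₂) = √(352.02/28.02) = 3.544.
With d_N₂ + d_UF₆ = 1210 mm, d_UF₆ = 1210/(1 + 3.544) = 266.3 mm.
d_N₂ = 1210 − 266.3 = 943.7 mm.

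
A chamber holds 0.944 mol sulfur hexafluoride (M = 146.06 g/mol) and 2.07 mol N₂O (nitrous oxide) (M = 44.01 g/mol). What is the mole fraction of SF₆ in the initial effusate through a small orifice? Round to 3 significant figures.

0.200

Effusion rate of each component ∝ n_i/√M_i (partial pressure × 1/√M).
x_SF₆(eff) = (n_SF₆/√M_SF₆) / (n_SF₆/√M_SF₆ + n_N₂O/√M_N₂O)
= (0.944/√146.06) / (0.944/√146.06 + 2.07/√44.01) = 0.07811/(0.07811 + 0.3120) = 0.200.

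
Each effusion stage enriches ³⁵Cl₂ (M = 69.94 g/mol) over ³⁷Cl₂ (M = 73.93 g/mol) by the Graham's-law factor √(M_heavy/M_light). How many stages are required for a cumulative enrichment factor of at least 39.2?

Single-stage factor α = √(73.93/69.94), so ln α = ½ ln(1.05705) = 0.02774.
Need α^N ≥ 39.2 ⇒ N ≥ ln(39.2) / ln α = 3.669 / 0.02774 = 132.25.
So at least 133 stages are needed.

133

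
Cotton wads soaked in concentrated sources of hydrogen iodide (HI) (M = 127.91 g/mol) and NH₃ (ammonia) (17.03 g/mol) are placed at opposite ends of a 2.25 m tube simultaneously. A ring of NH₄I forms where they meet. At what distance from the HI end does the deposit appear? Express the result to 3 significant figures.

0.602 m

The fronts meet when d_HI + d_NH₃ = L with d_HI/d_NH₃ = √(M_NH₃/M_HI) (Graham's law). Here √(M_NH₃/M_HI) = √(17.03/127.91) = 0.3649.
With d_HI + d_NH₃ = 2.25 m, d_NH₃ = 2.25/(1 + 0.3649) = 1.648 m.
d_HI = 2.25 − 1.648 = 0.602 m.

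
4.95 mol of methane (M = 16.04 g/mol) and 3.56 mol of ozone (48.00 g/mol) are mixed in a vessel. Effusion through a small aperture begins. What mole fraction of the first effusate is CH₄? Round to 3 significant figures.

0.706

The effusion rate of species i is ∝ p_i/√M_i ∝ n_i/√M_i.
Mole fraction of CH₄ in the effusate = (n_CH₄/√M_CH₄) / (n_CH₄/√M_CH₄ + n_O₃/√M_O₃)
= (4.95/√16.04) / (4.95/√16.04 + 3.56/√48.00) = 1.236/(1.236 + 0.5138) = 0.706.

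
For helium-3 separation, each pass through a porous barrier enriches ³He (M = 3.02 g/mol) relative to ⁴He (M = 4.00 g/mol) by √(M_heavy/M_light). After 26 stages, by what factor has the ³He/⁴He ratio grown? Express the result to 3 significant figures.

Overall factor = α^26 with α = √(4.00/3.02), i.e. (4.00/3.02)^(26/2).
= 1.32450^13 = 38.6.

38.6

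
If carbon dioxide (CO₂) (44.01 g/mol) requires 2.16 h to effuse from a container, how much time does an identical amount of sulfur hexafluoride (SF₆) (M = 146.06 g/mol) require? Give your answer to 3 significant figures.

3.93 h

By Graham's law, t_SF₆/t_CO₂ = √(M_SF₆/M_CO₂) = √(146.06/44.01) = √3.319 = 1.822.
So the time for SF₆ is 2.16 × 1.822 = 3.93 h.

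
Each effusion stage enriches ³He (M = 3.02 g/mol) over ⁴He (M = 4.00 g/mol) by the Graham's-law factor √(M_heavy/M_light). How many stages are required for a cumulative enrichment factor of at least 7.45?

With α = √(4.00/3.02) per stage, ln α = ½ ln(1.32450) = 0.1405.
Need α^N ≥ 7.45 ⇒ N ≥ ln(7.45) / ln α = 2.008 / 0.1405 = 14.29.
So at least 15 stages are needed.

15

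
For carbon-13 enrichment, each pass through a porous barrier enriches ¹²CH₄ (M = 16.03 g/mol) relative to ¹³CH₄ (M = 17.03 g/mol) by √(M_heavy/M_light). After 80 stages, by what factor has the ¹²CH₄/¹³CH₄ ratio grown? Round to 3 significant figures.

After 80 stages the ratio has grown by (√(17.03/16.03))^80 = (17.03/16.03)^(80/2).
= 1.06238^40 = 11.3.

11.3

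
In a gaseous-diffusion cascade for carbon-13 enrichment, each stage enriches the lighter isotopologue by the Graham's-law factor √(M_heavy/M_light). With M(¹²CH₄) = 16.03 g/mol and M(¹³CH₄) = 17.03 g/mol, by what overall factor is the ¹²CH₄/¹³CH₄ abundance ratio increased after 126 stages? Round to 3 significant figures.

45.3

After 126 stages the ratio has grown by (√(17.03/16.03))^126 = (17.03/16.03)^(126/2).
= 1.06238^63 = 45.3.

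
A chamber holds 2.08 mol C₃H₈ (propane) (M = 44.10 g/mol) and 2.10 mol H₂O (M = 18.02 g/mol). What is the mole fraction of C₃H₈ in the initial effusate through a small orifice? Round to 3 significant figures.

The effusion rate of species i is ∝ p_i/√M_i ∝ n_i/√M_i.
Mole fraction of C₃H₈ in the effusate = (n_C₃H₈/√M_C₃H₈) / (n_C₃H₈/√M_C₃H₈ + n_H₂O/√M_H₂O)
= (2.08/√44.10) / (2.08/√44.10 + 2.10/√18.02) = 0.3132/(0.3132 + 0.4947) = 0.388.

0.388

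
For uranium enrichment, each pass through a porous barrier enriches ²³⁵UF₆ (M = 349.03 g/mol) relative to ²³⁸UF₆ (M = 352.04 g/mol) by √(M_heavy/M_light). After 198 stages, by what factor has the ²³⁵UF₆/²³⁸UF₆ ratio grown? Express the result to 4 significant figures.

2.340

Each stage multiplies the ratio by α = √(352.04/349.03), so after 198 stages the overall factor is α^198 = (352.04/349.03)^(198/2).
= 1.00862^99 = 2.340.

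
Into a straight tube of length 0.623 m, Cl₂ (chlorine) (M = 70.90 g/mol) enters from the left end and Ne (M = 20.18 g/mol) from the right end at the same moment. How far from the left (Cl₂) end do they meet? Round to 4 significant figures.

The fronts meet when d_Cl₂ + d_Ne = L with d_Cl₂/d_Ne = √(M_Ne/M_Cl₂) (Graham's law). Here √(M_Ne/M_Cl₂) = √(20.18/70.90) = 0.5335.
With d_Cl₂ + d_Ne = 0.623 m, d_Ne = 0.623/(1 + 0.5335) = 0.4063 m.
d_Cl₂ = 0.623 − 0.4063 = 0.2167 m.

0.2167 m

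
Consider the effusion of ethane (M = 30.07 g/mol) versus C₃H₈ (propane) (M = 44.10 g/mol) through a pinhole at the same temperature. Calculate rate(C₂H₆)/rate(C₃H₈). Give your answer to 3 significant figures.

From Graham's law, rate_C₂H₆/rate_C₃H₈ = √(M_C₃H₈/M_C₂H₆) = √(44.10/30.07) = √1.467 = 1.21.

1.21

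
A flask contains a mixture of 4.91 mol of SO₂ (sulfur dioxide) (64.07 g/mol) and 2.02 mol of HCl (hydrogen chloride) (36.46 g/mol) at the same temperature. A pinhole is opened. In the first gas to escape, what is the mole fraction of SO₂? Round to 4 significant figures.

0.6471

Each component's effusion rate ∝ (its partial pressure)·(1/√M) ∝ n_i/√M_i.
So x_SO₂ in the escaping gas = (n_SO₂/√M_SO₂) / Σ(n_i/√M_i)
= (4.91/√64.07) / (4.91/√64.07 + 2.02/√36.46) = 0.6134/(0.6134 + 0.3345) = 0.6471.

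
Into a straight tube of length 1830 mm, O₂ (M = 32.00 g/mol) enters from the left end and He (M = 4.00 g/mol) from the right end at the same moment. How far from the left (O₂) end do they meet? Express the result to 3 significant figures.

478 mm

The fronts meet when d_O₂ + d_He = L with d_O₂/d_He = √(M_He/M_O₂) (Graham's law). Here √(M_He/M_O₂) = √(4.00/32.00) = 0.3536.
With d_O₂ + d_He = 1830 mm, d_He = 1830/(1 + 0.3536) = 1352 mm.
d_O₂ = 1830 − 1352 = 478 mm.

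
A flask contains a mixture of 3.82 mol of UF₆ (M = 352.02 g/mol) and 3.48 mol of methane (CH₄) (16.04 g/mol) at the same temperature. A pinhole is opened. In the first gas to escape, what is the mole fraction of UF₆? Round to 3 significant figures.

Effusion rate of each component ∝ n_i/√M_i (partial pressure × 1/√M).
Mole fraction of UF₆ in the effusate = (n_UF₆/√M_UF₆) / (n_UF₆/√M_UF₆ + n_CH₄/√M_CH₄)
= (3.82/√352.02) / (3.82/√352.02 + 3.48/√16.04) = 0.2036/(0.2036 + 0.8689) = 0.190.

0.190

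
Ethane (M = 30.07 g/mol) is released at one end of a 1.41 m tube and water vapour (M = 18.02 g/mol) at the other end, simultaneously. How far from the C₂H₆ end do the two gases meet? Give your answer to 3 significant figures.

0.615 m

Distances travelled in equal time are proportional to diffusion rates, so d_C₂H₆/d_H₂O = √(M_H₂O/M_C₂H₆) = √(18.02/30.07) = 0.7741.
With d_C₂H₆ + d_H₂O = 1.41 m, d_H₂O = 1.41/(1 + 0.7741) = 0.7948 m.
d_C₂H₆ = 1.41 − 0.7948 = 0.615 m.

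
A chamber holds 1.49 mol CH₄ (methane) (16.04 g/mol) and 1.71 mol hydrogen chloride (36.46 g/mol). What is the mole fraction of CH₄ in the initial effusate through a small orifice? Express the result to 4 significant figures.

0.5678

Rate_i ∝ x_i/√M_i (Graham's law weighted by mole fraction), so the effusate composition follows n_i/√M_i.
Mole fraction of CH₄ in the effusate = (n_CH₄/√M_CH₄) / (n_CH₄/√M_CH₄ + n_HCl/√M_HCl)
= (1.49/√16.04) / (1.49/√16.04 + 1.71/√36.46) = 0.3720/(0.3720 + 0.2832) = 0.5678.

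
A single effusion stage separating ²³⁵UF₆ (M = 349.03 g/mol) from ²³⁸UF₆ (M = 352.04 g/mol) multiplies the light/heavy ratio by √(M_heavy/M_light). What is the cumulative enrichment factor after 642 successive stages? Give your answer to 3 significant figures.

After 642 stages the ratio has grown by (√(352.04/349.03))^642 = (352.04/349.03)^(642/2).
= 1.00862^321 = 15.7.

15.7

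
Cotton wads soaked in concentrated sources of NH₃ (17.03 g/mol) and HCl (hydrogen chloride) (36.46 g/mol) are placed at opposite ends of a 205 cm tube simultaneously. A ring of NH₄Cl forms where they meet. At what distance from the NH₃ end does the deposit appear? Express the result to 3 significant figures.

The fronts meet when d_NH₃ + d_HCl = L with d_NH₃/d_HCl = √(M_HCl/M_NH₃) (Graham's law). Here √(M_HCl/M_NH₃) = √(36.46/17.03) = 1.463.
With d_NH₃ + d_HCl = 205 cm, d_HCl = 205/(1 + 1.463) = 83.23 cm.
d_NH₃ = 205 − 83.23 = 122 cm.

122 cm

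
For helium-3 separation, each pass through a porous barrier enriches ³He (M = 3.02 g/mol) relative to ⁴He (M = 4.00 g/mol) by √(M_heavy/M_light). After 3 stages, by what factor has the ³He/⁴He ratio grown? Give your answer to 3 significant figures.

1.52

The single-stage factor is √(M_heavy/M_light), so 3 stages give [√(4.00/3.02)]^3 = (4.00/3.02)^(3/2).
= 1.32450^(3/2) = 1.52.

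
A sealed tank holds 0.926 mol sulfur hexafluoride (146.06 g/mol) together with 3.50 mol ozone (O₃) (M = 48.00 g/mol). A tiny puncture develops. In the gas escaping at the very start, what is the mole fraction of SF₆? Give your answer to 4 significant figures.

Rate_i ∝ x_i/√M_i (Graham's law weighted by mole fraction), so the effusate composition follows n_i/√M_i.
Mole fraction of SF₆ in the effusate = (n_SF₆/√M_SF₆) / (n_SF₆/√M_SF₆ + n_O₃/√M_O₃)
= (0.926/√146.06) / (0.926/√146.06 + 3.50/√48.00) = 0.07662/(0.07662 + 0.5052) = 0.1317.

0.1317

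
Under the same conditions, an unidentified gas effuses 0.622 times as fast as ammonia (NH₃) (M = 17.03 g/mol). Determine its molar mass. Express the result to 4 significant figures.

44.02 g/mol

Using Graham's law: rate_X/rate_NH₃ = √(M_NH₃/M_X).
0.622 = √(17.03/M_X)
M_X = 17.03 / 0.622² = 17.03 / 0.3869 = 44.02 g/mol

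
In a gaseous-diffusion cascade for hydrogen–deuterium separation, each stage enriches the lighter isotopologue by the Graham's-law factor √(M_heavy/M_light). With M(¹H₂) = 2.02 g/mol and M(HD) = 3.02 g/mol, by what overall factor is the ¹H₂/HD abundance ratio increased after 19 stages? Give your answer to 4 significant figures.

Overall factor = α^19 with α = √(3.02/2.02), i.e. (3.02/2.02)^(19/2).
= 1.49505^(19/2) = 45.63.

45.63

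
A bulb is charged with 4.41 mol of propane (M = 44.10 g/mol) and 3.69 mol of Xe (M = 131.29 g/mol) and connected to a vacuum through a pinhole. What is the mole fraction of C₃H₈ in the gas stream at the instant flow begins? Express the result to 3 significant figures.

Rate_i ∝ x_i/√M_i (Graham's law weighted by mole fraction), so the effusate composition follows n_i/√M_i.
x_C₃H₈(eff) = (n_C₃H₈/√M_C₃H₈) / (n_C₃H₈/√M_C₃H₈ + n_Xe/√M_Xe)
= (4.41/√44.10) / (4.41/√44.10 + 3.69/√131.29) = 0.6641/(0.6641 + 0.3220) = 0.673.

0.673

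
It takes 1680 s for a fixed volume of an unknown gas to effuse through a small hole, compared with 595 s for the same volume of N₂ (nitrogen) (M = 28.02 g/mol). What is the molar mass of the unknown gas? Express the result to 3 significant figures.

223 g/mol

Since effusion rate ∝ 1/√M, t_X/t_N₂ = √(M_X/M_N₂).
1680/595 = 2.824 = √(M_X/28.02)
M_X = 28.02 × 2.824² = 28.02 × 7.972 = 223 g/mol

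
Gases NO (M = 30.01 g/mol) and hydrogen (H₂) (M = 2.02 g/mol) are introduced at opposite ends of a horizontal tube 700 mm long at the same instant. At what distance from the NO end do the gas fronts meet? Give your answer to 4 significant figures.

The fronts meet when d_NO + d_H₂ = L with d_NO/d_H₂ = √(M_H₂/M_NO) (Graham's law). Here √(M_H₂/M_NO) = √(2.02/30.01) = 0.2594.
With d_NO + d_H₂ = 700 mm, d_H₂ = 700/(1 + 0.2594) = 555.8 mm.
d_NO = 700 − 555.8 = 144.2 mm.

144.2 mm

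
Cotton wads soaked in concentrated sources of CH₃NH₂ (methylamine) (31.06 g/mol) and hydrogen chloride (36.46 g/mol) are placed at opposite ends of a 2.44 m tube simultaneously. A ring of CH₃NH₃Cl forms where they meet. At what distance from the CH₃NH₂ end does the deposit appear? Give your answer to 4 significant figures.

1.269 m

Distances travelled in equal time are proportional to diffusion rates, so d_CH₃NH₂/d_HCl = √(M_HCl/M_CH₃NH₂) = √(36.46/31.06) = 1.083.
With d_CH₃NH₂ + d_HCl = 2.44 m, d_HCl = 2.44/(1 + 1.083) = 1.171 m.
d_CH₃NH₂ = 2.44 − 1.171 = 1.269 m.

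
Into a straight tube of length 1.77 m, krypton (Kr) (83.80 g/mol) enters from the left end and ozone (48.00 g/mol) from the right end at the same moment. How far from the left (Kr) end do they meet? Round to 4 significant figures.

0.7625 m

The fronts meet when d_Kr + d_O₃ = L with d_Kr/d_O₃ = √(M_O₃/M_Kr) (Graham's law). Here √(M_O₃/M_Kr) = √(48.00/83.80) = 0.7568.
With d_Kr + d_O₃ = 1.77 m, d_O₃ = 1.77/(1 + 0.7568) = 1.007 m.
d_Kr = 1.77 − 1.007 = 0.7625 m.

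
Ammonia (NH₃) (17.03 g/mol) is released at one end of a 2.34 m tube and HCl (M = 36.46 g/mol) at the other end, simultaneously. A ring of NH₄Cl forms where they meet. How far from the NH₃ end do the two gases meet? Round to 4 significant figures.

Graham's law gives d_NH₃/d_HCl = rate_NH₃/rate_HCl = √(M_HCl/M_NH₃) = √(36.46/17.03) = 1.463.
With d_NH₃ + d_HCl = 2.34 m, d_HCl = 2.34/(1 + 1.463) = 0.9500 m.
d_NH₃ = 2.34 − 0.9500 = 1.390 m.

1.390 m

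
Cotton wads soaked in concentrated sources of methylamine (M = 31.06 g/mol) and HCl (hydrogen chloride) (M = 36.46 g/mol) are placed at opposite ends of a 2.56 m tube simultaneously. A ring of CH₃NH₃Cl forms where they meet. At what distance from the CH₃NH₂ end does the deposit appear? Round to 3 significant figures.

In equal time, each gas travels a distance ∝ its rate ∝ 1/√M, so d_CH₃NH₂/d_HCl = √(M_HCl/M_CH₃NH₂) = √(36.46/31.06) = 1.083.
With d_CH₃NH₂ + d_HCl = 2.56 m, d_HCl = 2.56/(1 + 1.083) = 1.229 m.
d_CH₃NH₂ = 2.56 − 1.229 = 1.33 m.

1.33 m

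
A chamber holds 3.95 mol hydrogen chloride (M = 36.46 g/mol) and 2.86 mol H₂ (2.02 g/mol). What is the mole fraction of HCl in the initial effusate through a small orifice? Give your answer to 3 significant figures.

0.245

Each component's effusion rate ∝ (its partial pressure)·(1/√M) ∝ n_i/√M_i.
So x_HCl in the escaping gas = (n_HCl/√M_HCl) / Σ(n_i/√M_i)
= (3.95/√36.46) / (3.95/√36.46 + 2.86/√2.02) = 0.6542/(0.6542 + 2.012) = 0.245.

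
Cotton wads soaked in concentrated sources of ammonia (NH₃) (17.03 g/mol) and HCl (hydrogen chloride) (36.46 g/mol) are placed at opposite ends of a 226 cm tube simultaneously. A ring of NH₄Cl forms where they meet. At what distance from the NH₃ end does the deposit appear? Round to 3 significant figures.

In equal time, each gas travels a distance ∝ its rate ∝ 1/√M, so d_NH₃/d_HCl = √(M_HCl/M_NH₃) = √(36.46/17.03) = 1.463.
With d_NH₃ + d_HCl = 226 cm, d_HCl = 226/(1 + 1.463) = 91.75 cm.
d_NH₃ = 226 − 91.75 = 134 cm.

134 cm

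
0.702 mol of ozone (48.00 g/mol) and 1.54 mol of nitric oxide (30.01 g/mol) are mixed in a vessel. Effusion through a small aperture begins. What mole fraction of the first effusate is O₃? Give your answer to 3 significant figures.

Each component's effusion rate ∝ (its partial pressure)·(1/√M) ∝ n_i/√M_i.
x_O₃(eff) = (n_O₃/√M_O₃) / (n_O₃/√M_O₃ + n_NO/√M_NO)
= (0.702/√48.00) / (0.702/√48.00 + 1.54/√30.01) = 0.1013/(0.1013 + 0.2811) = 0.265.

0.265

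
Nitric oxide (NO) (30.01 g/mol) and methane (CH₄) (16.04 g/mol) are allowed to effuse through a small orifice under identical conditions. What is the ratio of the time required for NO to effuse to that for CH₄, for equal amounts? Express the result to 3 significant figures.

From Graham's law, t_NO/t_CH₄ = √(M_NO/M_CH₄) = √(30.01/16.04) = √1.871 = 1.37.

1.37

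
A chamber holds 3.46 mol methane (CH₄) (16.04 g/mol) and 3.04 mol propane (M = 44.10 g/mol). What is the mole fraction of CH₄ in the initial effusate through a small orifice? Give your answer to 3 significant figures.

Rate_i ∝ x_i/√M_i (Graham's law weighted by mole fraction), so the effusate composition follows n_i/√M_i.
Mole fraction of CH₄ in the effusate = (n_CH₄/√M_CH₄) / (n_CH₄/√M_CH₄ + n_C₃H₈/√M_C₃H₈)
= (3.46/√16.04) / (3.46/√16.04 + 3.04/√44.10) = 0.8639/(0.8639 + 0.4578) = 0.654.

0.654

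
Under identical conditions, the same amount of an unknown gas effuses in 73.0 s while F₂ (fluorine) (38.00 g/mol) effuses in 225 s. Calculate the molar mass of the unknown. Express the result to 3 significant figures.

Using Graham's law: t_X/t_F₂ = √(M_X/M_F₂).
73.0/225 = 0.3244 = √(M_X/38.00)
M_X = 38.00 × 0.3244² = 38.00 × 0.1053 = 4.00 g/mol

4.00 g/mol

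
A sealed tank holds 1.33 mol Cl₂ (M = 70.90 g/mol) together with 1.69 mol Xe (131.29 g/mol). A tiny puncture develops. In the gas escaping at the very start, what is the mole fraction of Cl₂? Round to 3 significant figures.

Rate_i ∝ x_i/√M_i (Graham's law weighted by mole fraction), so the effusate composition follows n_i/√M_i.
Mole fraction of Cl₂ in the effusate = (n_Cl₂/√M_Cl₂) / (n_Cl₂/√M_Cl₂ + n_Xe/√M_Xe)
= (1.33/√70.90) / (1.33/√70.90 + 1.69/√131.29) = 0.1580/(0.1580 + 0.1475) = 0.517.

0.517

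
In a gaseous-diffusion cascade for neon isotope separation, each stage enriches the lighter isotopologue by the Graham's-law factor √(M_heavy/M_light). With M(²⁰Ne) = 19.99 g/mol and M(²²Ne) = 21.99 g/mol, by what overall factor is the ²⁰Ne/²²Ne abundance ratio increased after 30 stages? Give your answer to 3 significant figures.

Overall factor = α^30 with α = √(21.99/19.99), i.e. (21.99/19.99)^(30/2).
= 1.10005^15 = 4.18.

4.18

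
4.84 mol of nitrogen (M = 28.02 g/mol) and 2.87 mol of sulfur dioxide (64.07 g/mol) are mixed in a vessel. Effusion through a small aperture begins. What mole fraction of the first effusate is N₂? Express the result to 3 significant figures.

Each component's effusion rate ∝ (its partial pressure)·(1/√M) ∝ n_i/√M_i.
x_N₂(eff) = (n_N₂/√M_N₂) / (n_N₂/√M_N₂ + n_SO₂/√M_SO₂)
= (4.84/√28.02) / (4.84/√28.02 + 2.87/√64.07) = 0.9143/(0.9143 + 0.3586) = 0.718.

0.718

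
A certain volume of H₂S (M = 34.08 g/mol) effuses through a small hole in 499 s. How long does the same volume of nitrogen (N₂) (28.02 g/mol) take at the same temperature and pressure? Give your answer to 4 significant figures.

452.5 s

By Graham's law, t_N₂/t_H₂S = √(M_N₂/M_H₂S) = √(28.02/34.08) = √0.8222 = 0.9067.
So the time for N₂ is 499 × 0.9067 = 452.5 s.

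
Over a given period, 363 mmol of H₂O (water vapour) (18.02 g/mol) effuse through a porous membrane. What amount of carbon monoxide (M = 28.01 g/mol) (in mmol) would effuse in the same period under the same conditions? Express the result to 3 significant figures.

291 mmol

Using Graham's law: rate_CO/rate_H₂O = √(M_H₂O/M_CO) = √(18.02/28.01) = √0.6433 = 0.8021.
So the amount for CO is 363 × 0.8021 = 291 mmol.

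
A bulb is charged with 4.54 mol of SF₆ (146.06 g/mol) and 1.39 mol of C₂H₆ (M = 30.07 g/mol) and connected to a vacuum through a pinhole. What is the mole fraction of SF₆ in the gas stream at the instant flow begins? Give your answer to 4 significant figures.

Rate_i ∝ x_i/√M_i (Graham's law weighted by mole fraction), so the effusate composition follows n_i/√M_i.
Mole fraction of SF₆ in the effusate = (n_SF₆/√M_SF₆) / (n_SF₆/√M_SF₆ + n_C₂H₆/√M_C₂H₆)
= (4.54/√146.06) / (4.54/√146.06 + 1.39/√30.07) = 0.3757/(0.3757 + 0.2535) = 0.5971.

0.5971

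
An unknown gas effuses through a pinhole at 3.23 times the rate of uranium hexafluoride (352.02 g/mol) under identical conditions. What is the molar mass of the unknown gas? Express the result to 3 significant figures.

33.7 g/mol

Since effusion rate ∝ 1/√M, rate_X/rate_UF₆ = √(M_UF₆/M_X).
3.23 = √(352.02/M_X)
M_X = 352.02 / 3.23² = 352.02 / 10.43 = 33.7 g/mol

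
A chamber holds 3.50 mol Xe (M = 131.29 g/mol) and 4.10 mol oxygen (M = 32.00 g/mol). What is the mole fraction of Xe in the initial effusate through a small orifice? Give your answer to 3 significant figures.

Rate_i ∝ x_i/√M_i (Graham's law weighted by mole fraction), so the effusate composition follows n_i/√M_i.
Mole fraction of Xe in the effusate = (n_Xe/√M_Xe) / (n_Xe/√M_Xe + n_O₂/√M_O₂)
= (3.50/√131.29) / (3.50/√131.29 + 4.10/√32.00) = 0.3055/(0.3055 + 0.7248) = 0.296.

0.296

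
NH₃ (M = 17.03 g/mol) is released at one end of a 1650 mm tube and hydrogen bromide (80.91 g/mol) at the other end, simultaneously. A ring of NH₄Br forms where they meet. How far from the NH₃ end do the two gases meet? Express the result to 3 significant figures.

1130 mm

In equal time, each gas travels a distance ∝ its rate ∝ 1/√M, so d_NH₃/d_HBr = √(M_HBr/M_NH₃) = √(80.91/17.03) = 2.180.
With d_NH₃ + d_HBr = 1650 mm, d_HBr = 1650/(1 + 2.180) = 518.9 mm.
d_NH₃ = 1650 − 518.9 = 1130 mm.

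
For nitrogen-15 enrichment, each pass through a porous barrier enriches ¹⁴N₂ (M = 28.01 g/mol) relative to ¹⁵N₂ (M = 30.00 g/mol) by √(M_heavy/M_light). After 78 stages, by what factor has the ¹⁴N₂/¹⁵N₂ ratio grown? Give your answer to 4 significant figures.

14.54

After 78 stages the ratio has grown by (√(30.00/28.01))^78 = (30.00/28.01)^(78/2).
= 1.07105^39 = 14.54.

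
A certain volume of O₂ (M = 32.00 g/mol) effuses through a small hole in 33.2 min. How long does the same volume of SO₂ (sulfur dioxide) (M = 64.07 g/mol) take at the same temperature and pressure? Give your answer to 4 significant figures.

Since effusion rate ∝ 1/√M, t_SO₂/t_O₂ = √(M_SO₂/M_O₂) = √(64.07/32.00) = √2.002 = 1.415.
So the time for SO₂ is 33.2 × 1.415 = 46.98 min.

46.98 min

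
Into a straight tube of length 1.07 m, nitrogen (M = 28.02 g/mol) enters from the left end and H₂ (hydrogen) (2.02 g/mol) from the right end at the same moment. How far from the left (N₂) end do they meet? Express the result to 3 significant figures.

0.226 m

Distances travelled in equal time are proportional to diffusion rates, so d_N₂/d_H₂ = √(M_H₂/M_N₂) = √(2.02/28.02) = 0.2685.
With d_N₂ + d_H₂ = 1.07 m, d_H₂ = 1.07/(1 + 0.2685) = 0.8435 m.
d_N₂ = 1.07 − 0.8435 = 0.226 m.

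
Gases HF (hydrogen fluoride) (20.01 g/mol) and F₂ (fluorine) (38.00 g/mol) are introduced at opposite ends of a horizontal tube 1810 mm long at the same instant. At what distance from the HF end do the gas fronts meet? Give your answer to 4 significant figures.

1049 mm

Distances travelled in equal time are proportional to diffusion rates, so d_HF/d_F₂ = √(M_F₂/M_HF) = √(38.00/20.01) = 1.378.
With d_HF + d_F₂ = 1810 mm, d_F₂ = 1810/(1 + 1.378) = 761.1 mm.
d_HF = 1810 − 761.1 = 1049 mm.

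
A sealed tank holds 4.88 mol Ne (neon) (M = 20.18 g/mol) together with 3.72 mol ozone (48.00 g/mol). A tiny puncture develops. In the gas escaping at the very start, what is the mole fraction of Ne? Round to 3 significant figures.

0.669

Effusion rate of each component ∝ n_i/√M_i (partial pressure × 1/√M).
x_Ne(eff) = (n_Ne/√M_Ne) / (n_Ne/√M_Ne + n_O₃/√M_O₃)
= (4.88/√20.18) / (4.88/√20.18 + 3.72/√48.00) = 1.086/(1.086 + 0.5369) = 0.669.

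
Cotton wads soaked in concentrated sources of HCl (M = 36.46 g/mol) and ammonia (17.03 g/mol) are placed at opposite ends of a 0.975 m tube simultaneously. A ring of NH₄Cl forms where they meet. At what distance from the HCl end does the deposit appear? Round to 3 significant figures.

The fronts meet when d_HCl + d_NH₃ = L with d_HCl/d_NH₃ = √(M_NH₃/M_HCl) (Graham's law). Here √(M_NH₃/M_HCl) = √(17.03/36.46) = 0.6834.
With d_HCl + d_NH₃ = 0.975 m, d_NH₃ = 0.975/(1 + 0.6834) = 0.5792 m.
d_HCl = 0.975 − 0.5792 = 0.396 m.

0.396 m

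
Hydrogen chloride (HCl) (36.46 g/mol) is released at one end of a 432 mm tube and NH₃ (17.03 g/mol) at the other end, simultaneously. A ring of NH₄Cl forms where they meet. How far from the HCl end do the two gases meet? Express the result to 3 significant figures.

The fronts meet when d_HCl + d_NH₃ = L with d_HCl/d_NH₃ = √(M_NH₃/M_HCl) (Graham's law). Here √(M_NH₃/M_HCl) = √(17.03/36.46) = 0.6834.
With d_HCl + d_NH₃ = 432 mm, d_NH₃ = 432/(1 + 0.6834) = 256.6 mm.
d_HCl = 432 − 256.6 = 175 mm.

175 mm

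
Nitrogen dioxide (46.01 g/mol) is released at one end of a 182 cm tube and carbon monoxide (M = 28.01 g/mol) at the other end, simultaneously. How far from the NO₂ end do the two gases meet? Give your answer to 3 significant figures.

Graham's law gives d_NO₂/d_CO = rate_NO₂/rate_CO = √(M_CO/M_NO₂) = √(28.01/46.01) = 0.7802.
With d_NO₂ + d_CO = 182 cm, d_CO = 182/(1 + 0.7802) = 102.2 cm.
d_NO₂ = 182 − 102.2 = 79.8 cm.

79.8 cm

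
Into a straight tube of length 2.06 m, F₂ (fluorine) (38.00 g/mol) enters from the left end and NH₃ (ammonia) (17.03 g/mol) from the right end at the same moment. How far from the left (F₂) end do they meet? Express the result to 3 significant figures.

Graham's law gives d_F₂/d_NH₃ = rate_F₂/rate_NH₃ = √(M_NH₃/M_F₂) = √(17.03/38.00) = 0.6694.
With d_F₂ + d_NH₃ = 2.06 m, d_NH₃ = 2.06/(1 + 0.6694) = 1.234 m.
d_F₂ = 2.06 − 1.234 = 0.826 m.

0.826 m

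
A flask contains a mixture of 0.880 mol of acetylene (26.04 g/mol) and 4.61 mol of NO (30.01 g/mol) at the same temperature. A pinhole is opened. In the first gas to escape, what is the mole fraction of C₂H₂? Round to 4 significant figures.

The effusion rate of species i is ∝ p_i/√M_i ∝ n_i/√M_i.
x_C₂H₂(eff) = (n_C₂H₂/√M_C₂H₂) / (n_C₂H₂/√M_C₂H₂ + n_NO/√M_NO)
= (0.880/√26.04) / (0.880/√26.04 + 4.61/√30.01) = 0.1724/(0.1724 + 0.8415) = 0.1701.

0.1701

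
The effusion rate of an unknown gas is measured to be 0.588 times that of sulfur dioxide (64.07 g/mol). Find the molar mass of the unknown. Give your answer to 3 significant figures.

185 g/mol

From Graham's law, rate_X/rate_SO₂ = √(M_SO₂/M_X).
0.588 = √(64.07/M_X)
M_X = 64.07 / 0.588² = 64.07 / 0.3457 = 185 g/mol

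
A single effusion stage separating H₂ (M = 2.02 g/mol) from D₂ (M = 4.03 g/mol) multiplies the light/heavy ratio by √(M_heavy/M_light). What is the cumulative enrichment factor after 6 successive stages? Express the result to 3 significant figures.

Each stage multiplies the ratio by α = √(4.03/2.02), so after 6 stages the overall factor is α^6 = (4.03/2.02)^(6/2).
= 1.99505^3 = 7.94.

7.94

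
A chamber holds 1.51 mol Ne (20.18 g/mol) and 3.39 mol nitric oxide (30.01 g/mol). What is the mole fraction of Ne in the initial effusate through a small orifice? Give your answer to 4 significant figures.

Rate_i ∝ x_i/√M_i (Graham's law weighted by mole fraction), so the effusate composition follows n_i/√M_i.
So x_Ne in the escaping gas = (n_Ne/√M_Ne) / Σ(n_i/√M_i)
= (1.51/√20.18) / (1.51/√20.18 + 3.39/√30.01) = 0.3361/(0.3361 + 0.6188) = 0.3520.

0.3520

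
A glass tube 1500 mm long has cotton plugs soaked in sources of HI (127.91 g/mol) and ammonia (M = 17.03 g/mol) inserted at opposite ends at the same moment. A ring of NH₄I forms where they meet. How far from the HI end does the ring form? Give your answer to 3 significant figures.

401 mm

The fronts meet when d_HI + d_NH₃ = L with d_HI/d_NH₃ = √(M_NH₃/M_HI) (Graham's law). Here √(M_NH₃/M_HI) = √(17.03/127.91) = 0.3649.
With d_HI + d_NH₃ = 1500 mm, d_NH₃ = 1500/(1 + 0.3649) = 1099 mm.
d_HI = 1500 − 1099 = 401 mm.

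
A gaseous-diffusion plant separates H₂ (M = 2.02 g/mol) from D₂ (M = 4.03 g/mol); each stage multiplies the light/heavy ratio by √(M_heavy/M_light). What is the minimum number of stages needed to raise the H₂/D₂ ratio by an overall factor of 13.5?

8

With α = √(4.03/2.02) per stage, ln α = ½ ln(1.99505) = 0.3453.
Need α^N ≥ 13.5 ⇒ N ≥ ln(13.5) / ln α = 2.603 / 0.3453 = 7.54.
So at least 8 stages are needed.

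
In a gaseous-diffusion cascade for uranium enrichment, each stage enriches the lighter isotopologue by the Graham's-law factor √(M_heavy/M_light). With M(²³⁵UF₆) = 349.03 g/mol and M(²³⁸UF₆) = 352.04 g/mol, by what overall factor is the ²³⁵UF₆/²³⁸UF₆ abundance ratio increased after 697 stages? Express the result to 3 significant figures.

19.9

Each stage multiplies the ratio by α = √(352.04/349.03), so after 697 stages the overall factor is α^697 = (352.04/349.03)^(697/2).
= 1.00862^(697/2) = 19.9.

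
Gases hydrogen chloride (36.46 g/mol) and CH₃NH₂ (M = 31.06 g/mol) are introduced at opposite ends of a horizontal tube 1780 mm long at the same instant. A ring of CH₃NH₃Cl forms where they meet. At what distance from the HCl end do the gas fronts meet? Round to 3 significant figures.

854 mm

In equal time, each gas travels a distance ∝ its rate ∝ 1/√M, so d_HCl/d_CH₃NH₂ = √(M_CH₃NH₂/M_HCl) = √(31.06/36.46) = 0.9230.
With d_HCl + d_CH₃NH₂ = 1780 mm, d_CH₃NH₂ = 1780/(1 + 0.9230) = 925.6 mm.
d_HCl = 1780 − 925.6 = 854 mm.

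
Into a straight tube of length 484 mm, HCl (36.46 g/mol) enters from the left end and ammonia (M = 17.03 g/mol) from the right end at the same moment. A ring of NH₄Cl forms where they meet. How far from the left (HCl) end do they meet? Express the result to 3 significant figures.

In equal time, each gas travels a distance ∝ its rate ∝ 1/√M, so d_HCl/d_NH₃ = √(M_NH₃/M_HCl) = √(17.03/36.46) = 0.6834.
With d_HCl + d_NH₃ = 484 mm, d_NH₃ = 484/(1 + 0.6834) = 287.5 mm.
d_HCl = 484 − 287.5 = 196 mm.

196 mm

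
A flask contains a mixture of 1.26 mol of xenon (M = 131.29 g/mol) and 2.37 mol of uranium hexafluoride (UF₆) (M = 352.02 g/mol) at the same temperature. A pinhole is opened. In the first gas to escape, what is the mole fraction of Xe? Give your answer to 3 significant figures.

Each component's effusion rate ∝ (its partial pressure)·(1/√M) ∝ n_i/√M_i.
x_Xe(eff) = (n_Xe/√M_Xe) / (n_Xe/√M_Xe + n_UF₆/√M_UF₆)
= (1.26/√131.29) / (1.26/√131.29 + 2.37/√352.02) = 0.1100/(0.1100 + 0.1263) = 0.465.

0.465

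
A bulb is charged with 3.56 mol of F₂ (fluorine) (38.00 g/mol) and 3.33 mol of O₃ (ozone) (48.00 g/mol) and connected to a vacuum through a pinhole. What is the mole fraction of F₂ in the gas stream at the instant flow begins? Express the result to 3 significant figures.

Effusion rate of each component ∝ n_i/√M_i (partial pressure × 1/√M).
So x_F₂ in the escaping gas = (n_F₂/√M_F₂) / Σ(n_i/√M_i)
= (3.56/√38.00) / (3.56/√38.00 + 3.33/√48.00) = 0.5775/(0.5775 + 0.4806) = 0.546.

0.546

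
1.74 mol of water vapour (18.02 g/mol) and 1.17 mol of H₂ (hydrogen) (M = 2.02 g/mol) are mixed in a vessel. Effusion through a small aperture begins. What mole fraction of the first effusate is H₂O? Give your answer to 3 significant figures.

0.332

The effusion rate of species i is ∝ p_i/√M_i ∝ n_i/√M_i.
Mole fraction of H₂O in the effusate = (n_H₂O/√M_H₂O) / (n_H₂O/√M_H₂O + n_H₂/√M_H₂)
= (1.74/√18.02) / (1.74/√18.02 + 1.17/√2.02) = 0.4099/(0.4099 + 0.8232) = 0.332.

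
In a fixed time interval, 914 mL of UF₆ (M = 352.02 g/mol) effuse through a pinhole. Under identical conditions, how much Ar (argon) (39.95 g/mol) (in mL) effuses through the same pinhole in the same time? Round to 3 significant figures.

Since effusion rate ∝ 1/√M, rate_Ar/rate_UF₆ = √(M_UF₆/M_Ar) = √(352.02/39.95) = √8.812 = 2.968.
So the volume for Ar is 914 × 2.968 = 2710 mL.

2710 mL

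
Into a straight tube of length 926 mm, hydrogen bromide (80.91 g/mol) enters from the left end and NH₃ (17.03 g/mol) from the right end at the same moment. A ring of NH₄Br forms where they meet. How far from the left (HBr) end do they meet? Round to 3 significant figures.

Graham's law gives d_HBr/d_NH₃ = rate_HBr/rate_NH₃ = √(M_NH₃/M_HBr) = √(17.03/80.91) = 0.4588.
With d_HBr + d_NH₃ = 926 mm, d_NH₃ = 926/(1 + 0.4588) = 634.8 mm.
d_HBr = 926 − 634.8 = 291 mm.

291 mm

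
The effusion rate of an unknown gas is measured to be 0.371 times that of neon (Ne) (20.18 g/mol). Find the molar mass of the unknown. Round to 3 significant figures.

147 g/mol

From Graham's law, rate_X/rate_Ne = √(M_Ne/M_X).
0.371 = √(20.18/M_X)
M_X = 20.18 / 0.371² = 20.18 / 0.1376 = 147 g/mol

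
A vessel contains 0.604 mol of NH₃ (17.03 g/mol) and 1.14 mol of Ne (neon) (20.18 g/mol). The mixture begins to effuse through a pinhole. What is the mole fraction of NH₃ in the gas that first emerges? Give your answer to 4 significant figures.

0.3658

Each component's effusion rate ∝ (its partial pressure)·(1/√M) ∝ n_i/√M_i.
x_NH₃(eff) = (n_NH₃/√M_NH₃) / (n_NH₃/√M_NH₃ + n_Ne/√M_Ne)
= (0.604/√17.03) / (0.604/√17.03 + 1.14/√20.18) = 0.1464/(0.1464 + 0.2538) = 0.3658.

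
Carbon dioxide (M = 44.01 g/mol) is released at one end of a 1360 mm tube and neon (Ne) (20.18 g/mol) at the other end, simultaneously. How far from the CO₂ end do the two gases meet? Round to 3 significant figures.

Distances travelled in equal time are proportional to diffusion rates, so d_CO₂/d_Ne = √(M_Ne/M_CO₂) = √(20.18/44.01) = 0.6772.
With d_CO₂ + d_Ne = 1360 mm, d_Ne = 1360/(1 + 0.6772) = 810.9 mm.
d_CO₂ = 1360 − 810.9 = 549 mm.

549 mm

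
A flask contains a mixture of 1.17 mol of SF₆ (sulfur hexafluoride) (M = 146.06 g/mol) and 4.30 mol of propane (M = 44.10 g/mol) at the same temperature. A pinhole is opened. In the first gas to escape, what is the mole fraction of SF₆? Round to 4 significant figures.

Rate_i ∝ x_i/√M_i (Graham's law weighted by mole fraction), so the effusate composition follows n_i/√M_i.
So x_SF₆ in the escaping gas = (n_SF₆/√M_SF₆) / Σ(n_i/√M_i)
= (1.17/√146.06) / (1.17/√146.06 + 4.30/√44.10) = 0.09681/(0.09681 + 0.6475) = 0.1301.

0.1301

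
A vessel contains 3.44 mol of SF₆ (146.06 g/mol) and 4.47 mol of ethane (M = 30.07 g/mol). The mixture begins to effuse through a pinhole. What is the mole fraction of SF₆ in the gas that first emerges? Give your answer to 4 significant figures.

0.2588

Effusion rate of each component ∝ n_i/√M_i (partial pressure × 1/√M).
Mole fraction of SF₆ in the effusate = (n_SF₆/√M_SF₆) / (n_SF₆/√M_SF₆ + n_C₂H₆/√M_C₂H₆)
= (3.44/√146.06) / (3.44/√146.06 + 4.47/√30.07) = 0.2846/(0.2846 + 0.8152) = 0.2588.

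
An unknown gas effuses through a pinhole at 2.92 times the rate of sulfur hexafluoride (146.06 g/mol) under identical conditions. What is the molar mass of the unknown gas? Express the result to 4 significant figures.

Using Graham's law: rate_X/rate_SF₆ = √(M_SF₆/M_X).
2.92 = √(146.06/M_X)
M_X = 146.06 / 2.92² = 146.06 / 8.526 = 17.13 g/mol

17.13 g/mol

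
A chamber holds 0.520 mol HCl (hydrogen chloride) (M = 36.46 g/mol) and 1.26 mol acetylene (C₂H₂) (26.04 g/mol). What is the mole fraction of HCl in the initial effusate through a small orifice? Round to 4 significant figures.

0.2586

Effusion rate of each component ∝ n_i/√M_i (partial pressure × 1/√M).
x_HCl(eff) = (n_HCl/√M_HCl) / (n_HCl/√M_HCl + n_C₂H₂/√M_C₂H₂)
= (0.520/√36.46) / (0.520/√36.46 + 1.26/√26.04) = 0.08612/(0.08612 + 0.2469) = 0.2586.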